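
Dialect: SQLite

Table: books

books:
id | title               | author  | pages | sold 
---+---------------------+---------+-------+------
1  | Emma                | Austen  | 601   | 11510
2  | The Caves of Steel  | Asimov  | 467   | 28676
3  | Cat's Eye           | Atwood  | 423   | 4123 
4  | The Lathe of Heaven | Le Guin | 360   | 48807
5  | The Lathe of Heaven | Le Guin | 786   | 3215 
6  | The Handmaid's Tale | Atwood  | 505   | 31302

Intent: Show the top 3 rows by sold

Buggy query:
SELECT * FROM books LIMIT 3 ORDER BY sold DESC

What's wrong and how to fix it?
Bug: ORDER BY cannot follow LIMIT; LIMIT is the final clause

Fix: Sort with ORDER BY, then apply LIMIT

Corrected query:
SELECT * FROM books ORDER BY sold DESC LIMIT 3

Result:
id | title               | author  | pages | sold 
---+---------------------+---------+-------+------
4  | The Lathe of Heaven | Le Guin | 360   | 48807
6  | The Handmaid's Tale | Atwood  | 505   | 31302
2  | The Caves of Steel  | Asimov  | 467   | 28676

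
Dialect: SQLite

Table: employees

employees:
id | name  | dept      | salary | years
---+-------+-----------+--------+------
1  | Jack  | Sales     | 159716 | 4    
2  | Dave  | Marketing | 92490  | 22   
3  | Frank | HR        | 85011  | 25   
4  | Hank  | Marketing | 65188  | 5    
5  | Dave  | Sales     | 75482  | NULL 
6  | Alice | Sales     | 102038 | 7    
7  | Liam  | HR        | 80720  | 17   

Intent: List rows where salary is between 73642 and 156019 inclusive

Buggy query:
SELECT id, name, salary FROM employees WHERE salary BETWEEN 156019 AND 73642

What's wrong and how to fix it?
Bug: BETWEEN expects the lower bound first; with 156019 AND 73642 the range is empty

Fix: Write BETWEEN 73642 AND 156019

Corrected query:
SELECT id, name, salary FROM employees WHERE salary BETWEEN 73642 AND 156019

Result:
id | name  | salary
---+-------+-------
2  | Dave  | 92490 
3  | Frank | 85011 
5  | Dave  | 75482 
6  | Alice | 102038
7  | Liam  | 80720 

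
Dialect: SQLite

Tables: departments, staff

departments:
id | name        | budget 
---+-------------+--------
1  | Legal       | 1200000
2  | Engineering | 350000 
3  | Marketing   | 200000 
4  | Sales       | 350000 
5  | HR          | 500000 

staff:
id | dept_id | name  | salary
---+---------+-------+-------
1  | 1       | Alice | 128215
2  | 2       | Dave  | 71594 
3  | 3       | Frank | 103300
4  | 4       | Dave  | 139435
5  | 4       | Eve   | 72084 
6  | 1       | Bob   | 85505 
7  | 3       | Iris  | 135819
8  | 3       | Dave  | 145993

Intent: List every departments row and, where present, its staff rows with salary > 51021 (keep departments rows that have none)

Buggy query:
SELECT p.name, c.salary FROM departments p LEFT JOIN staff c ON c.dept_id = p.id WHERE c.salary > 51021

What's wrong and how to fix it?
Bug: Filtering c.salary in WHERE discards the NULL rows produced by LEFT JOIN, turning it into an inner join

Fix: Put 'c.salary > 51021' in the JOIN's ON clause instead of WHERE

Corrected query:
SELECT p.name, c.salary FROM departments p LEFT JOIN staff c ON c.dept_id = p.id AND c.salary > 51021

Result:
name        | salary
------------+-------
Legal       | 85505 
Legal       | 128215
Engineering | 71594 
Marketing   | 103300
Marketing   | 135819
Marketing   | 145993
Sales       | 72084 
Sales       | 139435
HR          | NULL  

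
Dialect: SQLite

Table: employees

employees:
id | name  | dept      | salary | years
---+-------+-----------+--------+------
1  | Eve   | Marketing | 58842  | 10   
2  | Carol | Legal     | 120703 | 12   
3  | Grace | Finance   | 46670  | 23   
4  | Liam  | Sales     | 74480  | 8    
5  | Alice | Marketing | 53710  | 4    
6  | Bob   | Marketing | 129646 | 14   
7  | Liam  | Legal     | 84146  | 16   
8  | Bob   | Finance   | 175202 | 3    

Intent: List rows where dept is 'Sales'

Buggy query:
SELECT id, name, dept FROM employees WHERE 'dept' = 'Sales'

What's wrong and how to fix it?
Bug: Single quotes denote string literals in SQL; the column name is being compared as a constant string

Fix: Remove the quotes around the column name (or use double quotes for an identifier)

Corrected query:
SELECT id, name, dept FROM employees WHERE dept = 'Sales'

Result:
id | name | dept 
---+------+------
4  | Liam | Sales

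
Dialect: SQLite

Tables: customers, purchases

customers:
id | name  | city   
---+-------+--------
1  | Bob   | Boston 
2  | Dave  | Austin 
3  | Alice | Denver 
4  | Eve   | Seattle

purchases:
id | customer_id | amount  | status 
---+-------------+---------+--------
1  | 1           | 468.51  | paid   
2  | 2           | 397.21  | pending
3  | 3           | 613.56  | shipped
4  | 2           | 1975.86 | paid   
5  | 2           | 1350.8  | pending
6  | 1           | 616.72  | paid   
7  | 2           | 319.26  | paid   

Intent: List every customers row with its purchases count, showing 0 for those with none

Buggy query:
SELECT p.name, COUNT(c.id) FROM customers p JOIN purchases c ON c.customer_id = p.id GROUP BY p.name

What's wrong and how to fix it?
Bug: INNER JOIN drops customers rows that have no matching purchases rows

Fix: Use LEFT JOIN so parents without children still appear (COUNT(c.id) gives 0)

Corrected query:
SELECT p.name, COUNT(c.id) FROM customers p LEFT JOIN purchases c ON c.customer_id = p.id GROUP BY p.name

Result:
name  | COUNT(c.id)
------+------------
Alice | 1          
Bob   | 2          
Dave  | 4          
Eve   | 0          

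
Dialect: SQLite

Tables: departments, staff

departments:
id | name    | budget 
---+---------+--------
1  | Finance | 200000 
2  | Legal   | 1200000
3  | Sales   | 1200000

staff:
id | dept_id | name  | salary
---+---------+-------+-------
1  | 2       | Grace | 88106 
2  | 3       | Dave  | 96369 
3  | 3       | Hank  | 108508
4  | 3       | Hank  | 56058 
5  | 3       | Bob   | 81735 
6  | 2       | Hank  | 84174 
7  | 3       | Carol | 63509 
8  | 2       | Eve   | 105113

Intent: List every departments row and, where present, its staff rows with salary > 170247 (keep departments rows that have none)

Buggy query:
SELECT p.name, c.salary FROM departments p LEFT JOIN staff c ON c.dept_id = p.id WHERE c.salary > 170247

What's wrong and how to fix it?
Bug: A WHERE condition on the right-hand table after LEFT JOIN drops unmatched parents

Fix: Move the right-table condition into the ON clause so unmatched parents are kept

Corrected query:
SELECT p.name, c.salary FROM departments p LEFT JOIN staff c ON c.dept_id = p.id AND c.salary > 170247

Result:
name    | salary
--------+-------
Finance | NULL  
Legal   | NULL  
Sales   | NULL  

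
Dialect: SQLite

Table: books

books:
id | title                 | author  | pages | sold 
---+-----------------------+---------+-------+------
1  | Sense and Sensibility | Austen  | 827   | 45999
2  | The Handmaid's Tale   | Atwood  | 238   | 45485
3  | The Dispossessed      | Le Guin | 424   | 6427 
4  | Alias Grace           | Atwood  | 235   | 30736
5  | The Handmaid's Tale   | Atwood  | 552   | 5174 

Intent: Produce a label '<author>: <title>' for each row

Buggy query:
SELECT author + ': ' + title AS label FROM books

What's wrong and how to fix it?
Bug: '+' is numeric addition; on text columns SQLite converts them to 0 instead of concatenating

Fix: Use the || operator for string concatenation

Corrected query:
SELECT author || ': ' || title AS label FROM books

Result:
label                        
-----------------------------
Austen: Sense and Sensibility
Atwood: The Handmaid's Tale  
Le Guin: The Dispossessed    
Atwood: Alias Grace          
Atwood: The Handmaid's Tale  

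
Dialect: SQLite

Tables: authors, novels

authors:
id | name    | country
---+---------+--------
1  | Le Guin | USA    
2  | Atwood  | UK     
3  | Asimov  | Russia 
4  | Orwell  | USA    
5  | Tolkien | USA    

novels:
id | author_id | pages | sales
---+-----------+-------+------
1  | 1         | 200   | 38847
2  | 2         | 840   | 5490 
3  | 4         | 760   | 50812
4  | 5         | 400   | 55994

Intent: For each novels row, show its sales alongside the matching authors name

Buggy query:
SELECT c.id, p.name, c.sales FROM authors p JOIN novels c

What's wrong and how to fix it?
Bug: Missing join condition: each novels row is matched to all authors rows instead of just its own

Fix: Add ON c.author_id = p.id to the JOIN

Corrected query:
SELECT c.id, p.name, c.sales FROM authors p JOIN novels c ON c.author_id = p.id

Result:
id | name    | sales
---+---------+------
1  | Le Guin | 38847
2  | Atwood  | 5490 
3  | Orwell  | 50812
4  | Tolkien | 55994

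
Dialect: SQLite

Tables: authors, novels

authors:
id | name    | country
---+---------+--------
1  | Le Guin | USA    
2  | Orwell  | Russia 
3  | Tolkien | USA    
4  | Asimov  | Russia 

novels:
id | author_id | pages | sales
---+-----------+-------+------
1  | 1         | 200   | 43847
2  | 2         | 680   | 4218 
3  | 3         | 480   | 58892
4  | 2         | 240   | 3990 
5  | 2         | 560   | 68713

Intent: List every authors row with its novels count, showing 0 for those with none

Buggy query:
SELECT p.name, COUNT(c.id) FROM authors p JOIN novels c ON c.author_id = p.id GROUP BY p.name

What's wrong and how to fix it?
Bug: An inner join excludes parents with zero children

Fix: Use LEFT JOIN so parents without children still appear (COUNT(c.id) gives 0)

Corrected query:
SELECT p.name, COUNT(c.id) FROM authors p LEFT JOIN novels c ON c.author_id = p.id GROUP BY p.name

Result:
name    | COUNT(c.id)
--------+------------
Asimov  | 0          
Le Guin | 1          
Orwell  | 3          
Tolkien | 1          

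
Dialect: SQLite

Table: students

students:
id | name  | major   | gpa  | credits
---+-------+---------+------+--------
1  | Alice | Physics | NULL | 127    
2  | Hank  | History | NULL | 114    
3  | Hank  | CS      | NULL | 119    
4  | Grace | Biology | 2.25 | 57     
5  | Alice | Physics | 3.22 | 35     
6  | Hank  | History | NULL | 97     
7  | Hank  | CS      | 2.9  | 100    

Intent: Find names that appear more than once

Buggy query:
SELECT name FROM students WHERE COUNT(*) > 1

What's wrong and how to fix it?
Bug: COUNT(*) is an aggregate and cannot be used in WHERE

Fix: GROUP BY name, then filter groups with HAVING COUNT(*) > 1

Corrected query:
SELECT name FROM students GROUP BY name HAVING COUNT(*) > 1

Result:
name 
-----
Alice
Hank 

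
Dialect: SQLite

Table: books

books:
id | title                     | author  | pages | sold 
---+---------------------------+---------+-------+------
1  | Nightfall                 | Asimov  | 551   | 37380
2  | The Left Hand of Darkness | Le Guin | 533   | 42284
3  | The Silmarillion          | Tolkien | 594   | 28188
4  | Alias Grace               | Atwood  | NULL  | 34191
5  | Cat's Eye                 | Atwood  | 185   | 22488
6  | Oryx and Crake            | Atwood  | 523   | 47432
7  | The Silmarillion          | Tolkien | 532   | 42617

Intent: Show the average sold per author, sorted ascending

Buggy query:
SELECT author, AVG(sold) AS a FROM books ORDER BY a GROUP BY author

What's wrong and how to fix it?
Bug: GROUP BY must precede ORDER BY

Fix: Move ORDER BY to the end, after GROUP BY

Corrected query:
SELECT author, AVG(sold) AS a FROM books GROUP BY author ORDER BY a

Result:
author  | a           
--------+-------------
Atwood  | 34703.666667
Tolkien | 35402.5     
Asimov  | 37380       
Le Guin | 42284       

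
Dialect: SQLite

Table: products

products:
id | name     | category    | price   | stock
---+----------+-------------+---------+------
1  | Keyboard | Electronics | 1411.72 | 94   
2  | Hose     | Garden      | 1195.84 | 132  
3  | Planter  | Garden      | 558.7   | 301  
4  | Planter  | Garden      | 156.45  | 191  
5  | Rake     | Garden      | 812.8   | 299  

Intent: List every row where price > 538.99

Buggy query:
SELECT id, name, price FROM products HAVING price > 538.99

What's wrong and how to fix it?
Bug: This is a non-aggregate query (no GROUP BY, no aggregates), so in SQLite the HAVING clause is invalid here; a row-level condition belongs in WHERE

Fix: Replace HAVING with WHERE since the condition applies to individual rows

Corrected query:
SELECT id, name, price FROM products WHERE price > 538.99

Result:
id | name     | price  
---+----------+--------
1  | Keyboard | 1411.72
2  | Hose     | 1195.84
3  | Planter  | 558.7  
5  | Rake     | 812.8  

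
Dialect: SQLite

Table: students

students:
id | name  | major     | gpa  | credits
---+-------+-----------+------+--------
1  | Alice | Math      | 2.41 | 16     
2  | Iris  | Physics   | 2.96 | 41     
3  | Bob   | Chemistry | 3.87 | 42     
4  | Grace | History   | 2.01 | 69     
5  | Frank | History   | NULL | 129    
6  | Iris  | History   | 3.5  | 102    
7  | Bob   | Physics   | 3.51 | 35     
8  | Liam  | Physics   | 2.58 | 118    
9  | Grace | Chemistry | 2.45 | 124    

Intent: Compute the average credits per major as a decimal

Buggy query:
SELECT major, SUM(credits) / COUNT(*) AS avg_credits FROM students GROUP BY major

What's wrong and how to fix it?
Bug: SUM(credits) and COUNT(*) are both integers; the division truncates the fractional part

Fix: Multiply by 1.0 (or CAST to REAL) to force floating-point division

Corrected query:
SELECT major, SUM(credits) * 1.0 / COUNT(*) AS avg_credits FROM students GROUP BY major

Result:
major     | avg_credits
----------+------------
Chemistry | 83         
History   | 100        
Math      | 16         
Physics   | 64.666667  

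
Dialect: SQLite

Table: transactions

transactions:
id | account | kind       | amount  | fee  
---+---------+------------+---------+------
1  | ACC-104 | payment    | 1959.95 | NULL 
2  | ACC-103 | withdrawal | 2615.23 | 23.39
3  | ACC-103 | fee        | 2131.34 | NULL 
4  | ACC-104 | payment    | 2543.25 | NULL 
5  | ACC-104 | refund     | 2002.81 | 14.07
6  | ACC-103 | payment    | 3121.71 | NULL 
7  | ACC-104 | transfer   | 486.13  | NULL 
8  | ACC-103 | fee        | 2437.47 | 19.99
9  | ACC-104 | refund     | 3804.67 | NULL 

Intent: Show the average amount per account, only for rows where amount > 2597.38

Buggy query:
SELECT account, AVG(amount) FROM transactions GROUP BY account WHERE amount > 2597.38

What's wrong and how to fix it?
Bug: WHERE cannot follow GROUP BY

Fix: Place WHERE between FROM and GROUP BY

Corrected query:
SELECT account, AVG(amount) FROM transactions WHERE amount > 2597.38 GROUP BY account

Result:
account | AVG(amount)
--------+------------
ACC-103 | 2868.47    
ACC-104 | 3804.67    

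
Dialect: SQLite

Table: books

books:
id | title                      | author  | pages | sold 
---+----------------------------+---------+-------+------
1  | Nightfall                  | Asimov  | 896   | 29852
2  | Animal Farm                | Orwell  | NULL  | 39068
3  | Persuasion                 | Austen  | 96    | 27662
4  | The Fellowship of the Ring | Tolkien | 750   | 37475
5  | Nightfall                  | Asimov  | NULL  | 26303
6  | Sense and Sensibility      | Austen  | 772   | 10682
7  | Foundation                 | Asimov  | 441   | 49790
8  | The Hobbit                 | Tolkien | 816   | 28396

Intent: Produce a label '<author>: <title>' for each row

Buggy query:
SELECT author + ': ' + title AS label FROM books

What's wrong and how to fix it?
Bug: SQLite uses || for string concatenation; + coerces text to numbers (yielding 0)

Fix: Use the || operator for string concatenation

Corrected query:
SELECT author || ': ' || title AS label FROM books

Result:
label                              
-----------------------------------
Asimov: Nightfall                  
Orwell: Animal Farm                
Austen: Persuasion                 
Tolkien: The Fellowship of the Ring
Asimov: Nightfall                  
Austen: Sense and Sensibility      
Asimov: Foundation                 
Tolkien: The Hobbit                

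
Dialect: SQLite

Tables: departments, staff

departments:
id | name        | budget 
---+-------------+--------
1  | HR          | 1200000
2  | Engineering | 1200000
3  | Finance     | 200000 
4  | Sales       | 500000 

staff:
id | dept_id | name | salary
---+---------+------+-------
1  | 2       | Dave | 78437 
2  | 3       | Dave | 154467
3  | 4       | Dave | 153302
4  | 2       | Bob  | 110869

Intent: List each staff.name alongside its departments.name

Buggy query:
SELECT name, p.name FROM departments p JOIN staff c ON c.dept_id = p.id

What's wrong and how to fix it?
Bug: Both tables have a 'name' column; the unqualified reference is ambiguous

Fix: Qualify the column with its table alias (c.name)

Corrected query:
SELECT c.name, p.name FROM departments p JOIN staff c ON c.dept_id = p.id

Result:
name | name       
-----+------------
Dave | Engineering
Dave | Finance    
Dave | Sales      
Bob  | Engineering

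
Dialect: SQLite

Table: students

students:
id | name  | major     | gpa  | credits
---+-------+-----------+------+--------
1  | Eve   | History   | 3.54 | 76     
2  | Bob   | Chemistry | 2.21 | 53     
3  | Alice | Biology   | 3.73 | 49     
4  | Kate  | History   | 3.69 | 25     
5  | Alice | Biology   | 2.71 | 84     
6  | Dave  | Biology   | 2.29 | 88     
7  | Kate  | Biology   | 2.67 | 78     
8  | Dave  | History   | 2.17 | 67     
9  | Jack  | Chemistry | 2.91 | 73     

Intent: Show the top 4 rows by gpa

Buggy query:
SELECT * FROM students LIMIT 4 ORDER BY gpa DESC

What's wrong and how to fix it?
Bug: ORDER BY cannot follow LIMIT; LIMIT is the final clause

Fix: Sort with ORDER BY, then apply LIMIT

Corrected query:
SELECT * FROM students ORDER BY gpa DESC LIMIT 4

Result:
id | name  | major     | gpa  | credits
---+-------+-----------+------+--------
3  | Alice | Biology   | 3.73 | 49     
4  | Kate  | History   | 3.69 | 25     
1  | Eve   | History   | 3.54 | 76     
9  | Jack  | Chemistry | 2.91 | 73     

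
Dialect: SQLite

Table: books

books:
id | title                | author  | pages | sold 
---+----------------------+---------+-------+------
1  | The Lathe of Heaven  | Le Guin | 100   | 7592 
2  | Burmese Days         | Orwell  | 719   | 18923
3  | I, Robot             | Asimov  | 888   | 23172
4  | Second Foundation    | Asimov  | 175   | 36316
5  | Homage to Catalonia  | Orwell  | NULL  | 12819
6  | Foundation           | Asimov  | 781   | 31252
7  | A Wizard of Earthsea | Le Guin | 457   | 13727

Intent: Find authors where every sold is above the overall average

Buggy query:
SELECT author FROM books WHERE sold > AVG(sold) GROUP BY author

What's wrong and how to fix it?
Bug: AVG() is an aggregate; it can't sit directly in WHERE

Fix: Compute the overall average in a scalar subquery and compare each group's MIN against it in HAVING

Corrected query:
SELECT author FROM books GROUP BY author HAVING MIN(sold) > (SELECT AVG(sold) FROM books)

Result:
author
------
Asimov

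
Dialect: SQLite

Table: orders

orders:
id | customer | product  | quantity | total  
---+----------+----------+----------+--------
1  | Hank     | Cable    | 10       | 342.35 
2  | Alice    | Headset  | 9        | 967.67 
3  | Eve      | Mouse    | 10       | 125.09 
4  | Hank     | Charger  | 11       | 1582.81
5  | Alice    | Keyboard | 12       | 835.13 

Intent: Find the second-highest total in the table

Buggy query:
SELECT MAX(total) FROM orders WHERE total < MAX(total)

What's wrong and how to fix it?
Bug: MAX(total) on the right of the comparison is an aggregate-in-WHERE error

Fix: Put the inner MAX in a scalar subquery

Corrected query:
SELECT MAX(total) FROM orders WHERE total < (SELECT MAX(total) FROM orders)

Result:
MAX(total)
----------
967.67    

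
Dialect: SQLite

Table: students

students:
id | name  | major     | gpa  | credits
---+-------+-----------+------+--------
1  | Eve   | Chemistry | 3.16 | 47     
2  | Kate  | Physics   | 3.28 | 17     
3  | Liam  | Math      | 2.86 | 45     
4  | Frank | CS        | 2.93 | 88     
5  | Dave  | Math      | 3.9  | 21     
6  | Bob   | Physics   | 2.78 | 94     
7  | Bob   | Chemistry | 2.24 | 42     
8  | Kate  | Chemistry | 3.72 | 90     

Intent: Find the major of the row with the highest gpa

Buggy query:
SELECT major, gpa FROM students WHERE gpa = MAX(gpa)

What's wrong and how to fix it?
Bug: MAX(gpa) is an aggregate and cannot be used directly in WHERE

Fix: Use a subquery: WHERE gpa = (SELECT MAX(gpa) FROM students)

Corrected query:
SELECT major, gpa FROM students WHERE gpa = (SELECT MAX(gpa) FROM students)

Result:
major | gpa
------+----
Math  | 3.9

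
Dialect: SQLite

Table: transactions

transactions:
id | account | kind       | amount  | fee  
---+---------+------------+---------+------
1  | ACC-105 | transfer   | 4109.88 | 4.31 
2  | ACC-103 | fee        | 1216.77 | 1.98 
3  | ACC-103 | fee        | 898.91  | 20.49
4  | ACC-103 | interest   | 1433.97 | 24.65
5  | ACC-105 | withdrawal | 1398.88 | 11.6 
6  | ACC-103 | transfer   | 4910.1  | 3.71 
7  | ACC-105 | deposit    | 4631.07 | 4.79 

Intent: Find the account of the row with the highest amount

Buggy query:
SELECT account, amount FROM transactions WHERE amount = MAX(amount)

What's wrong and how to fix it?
Bug: MAX(amount) is an aggregate and cannot be used directly in WHERE

Fix: Use a subquery: WHERE amount = (SELECT MAX(amount) FROM transactions)

Corrected query:
SELECT account, amount FROM transactions WHERE amount = (SELECT MAX(amount) FROM transactions)

Result:
account | amount
--------+-------
ACC-103 | 4910.1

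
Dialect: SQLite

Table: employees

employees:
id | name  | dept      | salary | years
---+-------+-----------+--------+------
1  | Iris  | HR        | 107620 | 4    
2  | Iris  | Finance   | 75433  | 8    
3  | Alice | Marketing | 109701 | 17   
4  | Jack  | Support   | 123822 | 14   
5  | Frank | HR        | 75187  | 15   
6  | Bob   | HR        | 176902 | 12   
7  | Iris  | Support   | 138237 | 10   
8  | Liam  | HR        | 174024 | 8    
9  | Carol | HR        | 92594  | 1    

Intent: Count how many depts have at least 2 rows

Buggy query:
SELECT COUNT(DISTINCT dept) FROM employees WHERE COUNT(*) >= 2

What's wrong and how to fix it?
Bug: WHERE filters individual rows, not groups, so a group-level COUNT is invalid there

Fix: Use a subquery that GROUPs and filters with HAVING, then count its rows

Corrected query:
SELECT COUNT(*) FROM (SELECT dept FROM employees GROUP BY dept HAVING COUNT(*) >= 2)

Result:
COUNT(*)
--------
2       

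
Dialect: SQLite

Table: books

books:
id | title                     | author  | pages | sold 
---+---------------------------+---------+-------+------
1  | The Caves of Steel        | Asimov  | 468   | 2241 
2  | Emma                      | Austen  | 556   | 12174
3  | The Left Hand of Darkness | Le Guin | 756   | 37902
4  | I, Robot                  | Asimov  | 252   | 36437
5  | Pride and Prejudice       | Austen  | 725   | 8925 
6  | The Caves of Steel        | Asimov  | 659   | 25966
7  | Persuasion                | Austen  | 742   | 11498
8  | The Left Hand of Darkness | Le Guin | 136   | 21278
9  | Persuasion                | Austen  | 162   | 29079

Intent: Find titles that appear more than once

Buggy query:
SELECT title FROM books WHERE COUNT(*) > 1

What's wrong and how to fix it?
Bug: COUNT(*) is an aggregate and cannot be used in WHERE

Fix: GROUP BY title, then filter groups with HAVING COUNT(*) > 1

Corrected query:
SELECT title FROM books GROUP BY title HAVING COUNT(*) > 1

Result:
title                    
-------------------------
Persuasion               
The Caves of Steel       
The Left Hand of Darkness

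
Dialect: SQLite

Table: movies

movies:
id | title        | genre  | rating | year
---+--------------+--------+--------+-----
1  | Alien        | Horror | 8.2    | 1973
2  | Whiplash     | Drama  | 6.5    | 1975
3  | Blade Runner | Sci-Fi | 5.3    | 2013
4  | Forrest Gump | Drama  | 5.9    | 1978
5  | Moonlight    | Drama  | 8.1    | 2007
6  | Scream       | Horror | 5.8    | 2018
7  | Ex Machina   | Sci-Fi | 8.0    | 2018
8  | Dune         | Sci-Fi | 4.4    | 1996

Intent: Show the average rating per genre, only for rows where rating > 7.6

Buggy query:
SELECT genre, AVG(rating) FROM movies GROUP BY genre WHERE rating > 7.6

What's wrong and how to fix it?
Bug: Row-level WHERE must come before GROUP BY in the clause order

Fix: Place WHERE between FROM and GROUP BY

Corrected query:
SELECT genre, AVG(rating) FROM movies WHERE rating > 7.6 GROUP BY genre

Result:
genre  | AVG(rating)
-------+------------
Drama  | 8.1        
Horror | 8.2        
Sci-Fi | 8          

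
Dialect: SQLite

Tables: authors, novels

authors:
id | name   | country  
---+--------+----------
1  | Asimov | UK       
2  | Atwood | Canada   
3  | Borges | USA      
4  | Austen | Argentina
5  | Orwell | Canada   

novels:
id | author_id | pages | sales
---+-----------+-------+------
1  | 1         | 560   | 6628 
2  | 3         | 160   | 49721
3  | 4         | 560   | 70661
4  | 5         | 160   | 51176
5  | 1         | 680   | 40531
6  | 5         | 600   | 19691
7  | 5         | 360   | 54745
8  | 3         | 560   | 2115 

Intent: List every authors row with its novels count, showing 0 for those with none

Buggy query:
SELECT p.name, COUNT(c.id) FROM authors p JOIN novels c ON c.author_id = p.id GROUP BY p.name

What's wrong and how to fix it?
Bug: INNER JOIN drops authors rows that have no matching novels rows

Fix: Use LEFT JOIN so parents without children still appear (COUNT(c.id) gives 0)

Corrected query:
SELECT p.name, COUNT(c.id) FROM authors p LEFT JOIN novels c ON c.author_id = p.id GROUP BY p.name

Result:
name   | COUNT(c.id)
-------+------------
Asimov | 2          
Atwood | 0          
Austen | 1          
Borges | 2          
Orwell | 3          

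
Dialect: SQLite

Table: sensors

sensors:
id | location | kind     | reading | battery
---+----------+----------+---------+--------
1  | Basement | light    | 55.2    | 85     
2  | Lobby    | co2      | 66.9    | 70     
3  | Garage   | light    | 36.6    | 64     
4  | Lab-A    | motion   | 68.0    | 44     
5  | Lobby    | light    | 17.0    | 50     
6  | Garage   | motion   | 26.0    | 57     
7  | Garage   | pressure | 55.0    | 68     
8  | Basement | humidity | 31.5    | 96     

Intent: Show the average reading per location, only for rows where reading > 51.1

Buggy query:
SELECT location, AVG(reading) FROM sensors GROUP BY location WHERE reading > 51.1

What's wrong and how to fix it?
Bug: Row-level WHERE must come before GROUP BY in the clause order

Fix: Place WHERE between FROM and GROUP BY

Corrected query:
SELECT location, AVG(reading) FROM sensors WHERE reading > 51.1 GROUP BY location

Result:
location | AVG(reading)
---------+-------------
Basement | 55.2        
Garage   | 55          
Lab-A    | 68          
Lobby    | 66.9        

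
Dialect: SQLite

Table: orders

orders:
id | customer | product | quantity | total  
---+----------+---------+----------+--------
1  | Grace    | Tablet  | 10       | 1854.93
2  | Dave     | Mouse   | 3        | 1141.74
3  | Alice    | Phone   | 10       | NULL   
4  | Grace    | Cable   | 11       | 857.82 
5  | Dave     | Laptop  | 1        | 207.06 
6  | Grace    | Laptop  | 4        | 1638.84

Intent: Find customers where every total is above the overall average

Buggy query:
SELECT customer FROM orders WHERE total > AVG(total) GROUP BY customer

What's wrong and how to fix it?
Bug: WHERE evaluates per row before aggregation, so AVG() is unavailable

Fix: Use a subquery for AVG and a HAVING MIN(...) filter so the condition holds for every row in the group

Corrected query:
SELECT customer FROM orders GROUP BY customer HAVING MIN(total) > (SELECT AVG(total) FROM orders)

Result:
(no rows)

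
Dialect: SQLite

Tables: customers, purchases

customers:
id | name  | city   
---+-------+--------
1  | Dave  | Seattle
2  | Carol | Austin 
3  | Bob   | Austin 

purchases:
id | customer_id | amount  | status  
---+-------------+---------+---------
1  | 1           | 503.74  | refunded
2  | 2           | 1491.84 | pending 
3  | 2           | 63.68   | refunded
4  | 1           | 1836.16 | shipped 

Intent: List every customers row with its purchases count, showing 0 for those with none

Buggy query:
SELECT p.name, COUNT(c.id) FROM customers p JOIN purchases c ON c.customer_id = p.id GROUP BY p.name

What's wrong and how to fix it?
Bug: INNER JOIN drops customers rows that have no matching purchases rows

Fix: Switch to LEFT JOIN to retain unmatched parent rows

Corrected query:
SELECT p.name, COUNT(c.id) FROM customers p LEFT JOIN purchases c ON c.customer_id = p.id GROUP BY p.name

Result:
name  | COUNT(c.id)
------+------------
Bob   | 0          
Carol | 2          
Dave  | 2          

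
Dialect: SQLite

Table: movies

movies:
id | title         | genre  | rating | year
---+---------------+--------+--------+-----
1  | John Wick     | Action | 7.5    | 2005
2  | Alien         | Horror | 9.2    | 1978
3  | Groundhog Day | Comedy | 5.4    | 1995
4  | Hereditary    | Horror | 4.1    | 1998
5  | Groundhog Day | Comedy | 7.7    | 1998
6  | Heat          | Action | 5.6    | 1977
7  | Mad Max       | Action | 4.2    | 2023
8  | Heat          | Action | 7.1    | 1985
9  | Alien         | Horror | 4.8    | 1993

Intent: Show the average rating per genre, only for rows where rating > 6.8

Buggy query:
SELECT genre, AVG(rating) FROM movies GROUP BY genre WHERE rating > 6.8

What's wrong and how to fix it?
Bug: Row-level WHERE must come before GROUP BY in the clause order

Fix: Place WHERE between FROM and GROUP BY

Corrected query:
SELECT genre, AVG(rating) FROM movies WHERE rating > 6.8 GROUP BY genre

Result:
genre  | AVG(rating)
-------+------------
Action | 7.3        
Comedy | 7.7        
Horror | 9.2        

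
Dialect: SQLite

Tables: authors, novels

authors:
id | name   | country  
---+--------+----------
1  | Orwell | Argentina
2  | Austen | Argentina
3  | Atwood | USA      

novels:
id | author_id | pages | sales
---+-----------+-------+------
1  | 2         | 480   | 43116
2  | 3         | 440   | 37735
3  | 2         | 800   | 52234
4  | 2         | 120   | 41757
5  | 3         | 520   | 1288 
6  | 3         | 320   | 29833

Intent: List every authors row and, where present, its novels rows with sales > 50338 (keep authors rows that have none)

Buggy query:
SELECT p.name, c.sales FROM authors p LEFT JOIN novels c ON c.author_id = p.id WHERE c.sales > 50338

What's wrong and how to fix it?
Bug: A WHERE condition on the right-hand table after LEFT JOIN drops unmatched parents

Fix: Move the right-table condition into the ON clause so unmatched parents are kept

Corrected query:
SELECT p.name, c.sales FROM authors p LEFT JOIN novels c ON c.author_id = p.id AND c.sales > 50338

Result:
name   | sales
-------+------
Orwell | NULL 
Austen | 52234
Atwood | NULL 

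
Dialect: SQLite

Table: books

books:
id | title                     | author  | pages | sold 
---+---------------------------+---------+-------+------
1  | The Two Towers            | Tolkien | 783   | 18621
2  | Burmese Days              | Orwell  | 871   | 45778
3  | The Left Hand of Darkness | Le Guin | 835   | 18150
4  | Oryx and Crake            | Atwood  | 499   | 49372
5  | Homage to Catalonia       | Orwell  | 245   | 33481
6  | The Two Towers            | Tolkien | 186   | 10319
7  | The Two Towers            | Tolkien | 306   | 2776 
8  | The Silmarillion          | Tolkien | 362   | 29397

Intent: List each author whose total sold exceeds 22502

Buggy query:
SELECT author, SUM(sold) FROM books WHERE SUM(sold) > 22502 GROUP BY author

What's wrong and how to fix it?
Bug: SUM(sold) is an aggregate, but WHERE filters rows before aggregation

Fix: Use HAVING (which filters groups after aggregation) instead of WHERE

Corrected query:
SELECT author, SUM(sold) FROM books GROUP BY author HAVING SUM(sold) > 22502

Result:
author  | SUM(sold)
--------+----------
Atwood  | 49372    
Orwell  | 79259    
Tolkien | 61113    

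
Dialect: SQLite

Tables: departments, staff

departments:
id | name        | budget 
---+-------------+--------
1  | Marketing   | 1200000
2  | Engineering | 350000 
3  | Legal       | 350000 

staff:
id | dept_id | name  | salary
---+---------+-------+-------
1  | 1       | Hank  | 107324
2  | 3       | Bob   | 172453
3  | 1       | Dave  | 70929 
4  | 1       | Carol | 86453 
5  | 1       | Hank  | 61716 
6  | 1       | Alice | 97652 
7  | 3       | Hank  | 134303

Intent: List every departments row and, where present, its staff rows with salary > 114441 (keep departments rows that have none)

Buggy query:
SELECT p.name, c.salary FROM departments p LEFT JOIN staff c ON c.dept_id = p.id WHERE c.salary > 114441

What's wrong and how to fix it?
Bug: Filtering c.salary in WHERE discards the NULL rows produced by LEFT JOIN, turning it into an inner join

Fix: Move the right-table condition into the ON clause so unmatched parents are kept

Corrected query:
SELECT p.name, c.salary FROM departments p LEFT JOIN staff c ON c.dept_id = p.id AND c.salary > 114441

Result:
name        | salary
------------+-------
Marketing   | NULL  
Engineering | NULL  
Legal       | 134303
Legal       | 172453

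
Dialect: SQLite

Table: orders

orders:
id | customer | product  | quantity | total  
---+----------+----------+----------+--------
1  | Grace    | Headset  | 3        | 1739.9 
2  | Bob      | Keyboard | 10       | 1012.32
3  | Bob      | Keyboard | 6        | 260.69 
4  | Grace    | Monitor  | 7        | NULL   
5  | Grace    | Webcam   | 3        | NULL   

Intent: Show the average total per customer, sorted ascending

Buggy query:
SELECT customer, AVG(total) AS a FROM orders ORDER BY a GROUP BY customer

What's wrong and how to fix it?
Bug: GROUP BY must precede ORDER BY

Fix: Reorder: SELECT … FROM … GROUP BY … ORDER BY …

Corrected query:
SELECT customer, AVG(total) AS a FROM orders GROUP BY customer ORDER BY a

Result:
customer | a      
---------+--------
Bob      | 636.505
Grace    | 1739.9 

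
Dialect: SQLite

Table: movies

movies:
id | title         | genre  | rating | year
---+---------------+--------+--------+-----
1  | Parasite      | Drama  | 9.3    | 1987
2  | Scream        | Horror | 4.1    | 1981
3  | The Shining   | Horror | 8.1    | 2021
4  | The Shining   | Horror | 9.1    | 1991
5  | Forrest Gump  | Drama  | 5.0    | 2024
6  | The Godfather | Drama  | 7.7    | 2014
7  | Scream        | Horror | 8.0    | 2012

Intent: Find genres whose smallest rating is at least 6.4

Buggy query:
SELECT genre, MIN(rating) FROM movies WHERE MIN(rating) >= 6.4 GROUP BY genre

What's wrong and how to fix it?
Bug: MIN() in WHERE is a misuse of aggregate

Fix: Use HAVING for the per-group MIN condition

Corrected query:
SELECT genre, MIN(rating) FROM movies GROUP BY genre HAVING MIN(rating) >= 6.4

Result:
(no rows)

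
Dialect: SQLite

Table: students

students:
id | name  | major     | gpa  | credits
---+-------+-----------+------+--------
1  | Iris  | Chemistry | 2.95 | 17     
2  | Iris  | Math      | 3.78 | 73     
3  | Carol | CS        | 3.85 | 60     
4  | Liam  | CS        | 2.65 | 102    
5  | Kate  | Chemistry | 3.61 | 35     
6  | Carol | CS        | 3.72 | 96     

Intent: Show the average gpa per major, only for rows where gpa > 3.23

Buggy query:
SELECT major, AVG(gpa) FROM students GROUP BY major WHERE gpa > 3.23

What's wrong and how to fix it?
Bug: WHERE cannot follow GROUP BY

Fix: Place WHERE between FROM and GROUP BY

Corrected query:
SELECT major, AVG(gpa) FROM students WHERE gpa > 3.23 GROUP BY major

Result:
major     | AVG(gpa)
----------+---------
CS        | 3.785   
Chemistry | 3.61    
Math      | 3.78    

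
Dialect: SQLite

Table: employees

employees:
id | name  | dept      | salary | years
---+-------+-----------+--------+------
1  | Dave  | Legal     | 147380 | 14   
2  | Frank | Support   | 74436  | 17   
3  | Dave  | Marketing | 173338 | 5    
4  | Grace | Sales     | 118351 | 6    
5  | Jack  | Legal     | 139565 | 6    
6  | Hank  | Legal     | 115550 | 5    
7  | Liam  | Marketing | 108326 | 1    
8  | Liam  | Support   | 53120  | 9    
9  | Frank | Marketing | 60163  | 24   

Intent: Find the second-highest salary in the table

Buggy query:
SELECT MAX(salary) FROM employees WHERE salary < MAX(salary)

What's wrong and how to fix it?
Bug: MAX(salary) on the right of the comparison is an aggregate-in-WHERE error

Fix: Compute the overall MAX in a subquery, then take MAX of rows below it

Corrected query:
SELECT MAX(salary) FROM employees WHERE salary < (SELECT MAX(salary) FROM employees)

Result:
MAX(salary)
-----------
147380     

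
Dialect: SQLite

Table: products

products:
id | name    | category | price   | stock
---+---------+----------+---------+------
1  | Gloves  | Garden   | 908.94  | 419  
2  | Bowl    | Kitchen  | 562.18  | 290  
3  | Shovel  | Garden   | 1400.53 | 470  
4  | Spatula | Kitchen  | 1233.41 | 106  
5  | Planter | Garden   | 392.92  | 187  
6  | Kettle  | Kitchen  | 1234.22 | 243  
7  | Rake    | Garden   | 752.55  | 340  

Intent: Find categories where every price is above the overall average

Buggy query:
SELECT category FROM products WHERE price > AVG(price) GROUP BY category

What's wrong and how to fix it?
Bug: AVG() is an aggregate; it can't sit directly in WHERE

Fix: Use a subquery for AVG and a HAVING MIN(...) filter so the condition holds for every row in the group

Corrected query:
SELECT category FROM products GROUP BY category HAVING MIN(price) > (SELECT AVG(price) FROM products)

Result:
(no rows)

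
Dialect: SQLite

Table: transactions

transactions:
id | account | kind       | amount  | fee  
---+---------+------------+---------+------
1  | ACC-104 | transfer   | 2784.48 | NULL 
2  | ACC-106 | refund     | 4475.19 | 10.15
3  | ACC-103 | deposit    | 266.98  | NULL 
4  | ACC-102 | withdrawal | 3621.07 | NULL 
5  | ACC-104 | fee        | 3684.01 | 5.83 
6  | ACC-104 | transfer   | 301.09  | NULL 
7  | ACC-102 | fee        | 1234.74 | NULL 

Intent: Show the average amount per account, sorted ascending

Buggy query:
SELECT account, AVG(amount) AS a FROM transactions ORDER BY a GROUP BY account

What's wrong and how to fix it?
Bug: ORDER BY appears before GROUP BY; SQL clause order requires GROUP BY first

Fix: Reorder: SELECT … FROM … GROUP BY … ORDER BY …

Corrected query:
SELECT account, AVG(amount) AS a FROM transactions GROUP BY account ORDER BY a

Result:
account | a          
--------+------------
ACC-103 | 266.98     
ACC-104 | 2256.526667
ACC-102 | 2427.905   
ACC-106 | 4475.19    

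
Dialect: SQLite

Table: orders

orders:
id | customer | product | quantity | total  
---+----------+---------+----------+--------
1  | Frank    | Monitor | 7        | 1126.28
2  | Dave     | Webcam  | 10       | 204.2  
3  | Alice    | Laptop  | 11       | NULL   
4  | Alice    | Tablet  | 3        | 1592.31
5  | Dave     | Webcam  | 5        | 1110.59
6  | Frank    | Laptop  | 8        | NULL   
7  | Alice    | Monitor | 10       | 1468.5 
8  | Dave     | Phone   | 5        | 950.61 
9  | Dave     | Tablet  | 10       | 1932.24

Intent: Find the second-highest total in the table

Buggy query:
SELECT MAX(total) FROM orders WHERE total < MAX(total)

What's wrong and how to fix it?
Bug: MAX(total) on the right of the comparison is an aggregate-in-WHERE error

Fix: Put the inner MAX in a scalar subquery

Corrected query:
SELECT MAX(total) FROM orders WHERE total < (SELECT MAX(total) FROM orders)

Result:
MAX(total)
----------
1592.31   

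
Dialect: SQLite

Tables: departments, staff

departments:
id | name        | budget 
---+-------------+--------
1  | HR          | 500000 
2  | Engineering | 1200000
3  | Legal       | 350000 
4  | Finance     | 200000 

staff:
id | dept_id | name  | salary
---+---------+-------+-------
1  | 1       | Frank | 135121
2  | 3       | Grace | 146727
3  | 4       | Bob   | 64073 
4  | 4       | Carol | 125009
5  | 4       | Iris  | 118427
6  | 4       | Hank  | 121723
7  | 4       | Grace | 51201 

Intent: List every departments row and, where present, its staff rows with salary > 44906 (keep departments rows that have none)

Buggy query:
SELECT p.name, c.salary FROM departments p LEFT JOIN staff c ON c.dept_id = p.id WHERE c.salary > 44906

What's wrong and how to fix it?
Bug: A WHERE condition on the right-hand table after LEFT JOIN drops unmatched parents

Fix: Move the right-table condition into the ON clause so unmatched parents are kept

Corrected query:
SELECT p.name, c.salary FROM departments p LEFT JOIN staff c ON c.dept_id = p.id AND c.salary > 44906

Result:
name        | salary
------------+-------
HR          | 135121
Engineering | NULL  
Legal       | 146727
Finance     | 51201 
Finance     | 64073 
Finance     | 118427
Finance     | 121723
Finance     | 125009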